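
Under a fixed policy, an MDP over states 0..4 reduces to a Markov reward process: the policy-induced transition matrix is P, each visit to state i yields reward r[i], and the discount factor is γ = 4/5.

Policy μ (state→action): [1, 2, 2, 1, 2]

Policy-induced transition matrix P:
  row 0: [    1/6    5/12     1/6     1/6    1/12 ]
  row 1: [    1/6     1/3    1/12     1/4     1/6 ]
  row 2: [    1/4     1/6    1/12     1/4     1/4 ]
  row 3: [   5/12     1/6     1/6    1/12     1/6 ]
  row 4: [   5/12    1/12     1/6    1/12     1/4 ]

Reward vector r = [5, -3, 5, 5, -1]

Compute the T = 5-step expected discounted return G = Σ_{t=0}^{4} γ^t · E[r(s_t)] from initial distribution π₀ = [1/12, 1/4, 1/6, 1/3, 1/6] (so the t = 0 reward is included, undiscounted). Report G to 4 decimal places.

t=0: π = [0.0833, 0.2500, 0.1667, 0.3333, 0.1667], E[r] = 2.0000, γ^t·E[r] = 2.000000, running G = 2.000000
t=1: π = [0.3056, 0.2153, 0.1319, 0.1597, 0.1875], E[r] = 2.1528, γ^t·E[r] = 1.722222, running G = 3.722222
t=2: π = [0.2645, 0.2633, 0.1377, 0.1667, 0.1678], E[r] = 1.8866, γ^t·E[r] = 1.207407, running G = 4.929630
t=3: π = [0.2618, 0.2627, 0.1332, 0.1722, 0.1701], E[r] = 1.8780, γ^t·E[r] = 0.961531, running G = 5.891160
t=4: π = [0.2633, 0.2617, 0.1337, 0.1711, 0.1701], E[r] = 1.8855, γ^t·E[r] = 0.772300, running G = 6.663460

G = 6.6635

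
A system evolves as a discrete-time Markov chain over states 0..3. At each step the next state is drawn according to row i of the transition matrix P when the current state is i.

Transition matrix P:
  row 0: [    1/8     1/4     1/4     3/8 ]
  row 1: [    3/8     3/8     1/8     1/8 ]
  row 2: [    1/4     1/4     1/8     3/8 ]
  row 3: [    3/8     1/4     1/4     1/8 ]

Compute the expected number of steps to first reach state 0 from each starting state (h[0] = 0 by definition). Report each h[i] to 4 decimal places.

h = [0.0000, 2.8023, 3.1638, 2.8475]

First-step conditioning: h[0] = 0; for i ≠ 0, h[i] = 1 + Σ_k P[i][k]·h[k].
  h[1] = 1 + 3/8·h[1] + 1/8·h[2] + 1/8·h[3]
  h[2] = 1 + 1/4·h[1] + 1/8·h[2] + 3/8·h[3]
  h[3] = 1 + 1/4·h[1] + 1/4·h[2] + 1/8·h[3]
Solving the 3×3 linear system over states ≠ 0 gives exactly h = [0, 496/177, 560/177, 168/59] (h[0] = 0 is the target).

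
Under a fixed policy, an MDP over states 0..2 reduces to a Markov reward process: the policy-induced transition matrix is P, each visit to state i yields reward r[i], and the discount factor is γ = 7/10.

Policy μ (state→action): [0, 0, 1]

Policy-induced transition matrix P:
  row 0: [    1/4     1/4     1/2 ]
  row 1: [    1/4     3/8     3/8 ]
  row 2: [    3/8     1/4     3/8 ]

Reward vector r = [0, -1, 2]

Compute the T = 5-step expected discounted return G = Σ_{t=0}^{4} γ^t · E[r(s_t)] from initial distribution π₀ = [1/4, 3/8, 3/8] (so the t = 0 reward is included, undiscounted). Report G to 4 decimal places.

t=0: π = [0.2500, 0.3750, 0.3750], E[r] = 0.3750, γ^t·E[r] = 0.375000, running G = 0.375000
t=1: π = [0.2969, 0.2969, 0.4063], E[r] = 0.5156, γ^t·E[r] = 0.360938, running G = 0.735938
t=2: π = [0.3008, 0.2871, 0.4121], E[r] = 0.5371, γ^t·E[r] = 0.263184, running G = 0.999121
t=3: π = [0.3015, 0.2859, 0.4126], E[r] = 0.5393, γ^t·E[r] = 0.184982, running G = 1.184103
t=4: π = [0.3016, 0.2857, 0.4127], E[r] = 0.5396, γ^t·E[r] = 0.129568, running G = 1.313671

G = 1.3137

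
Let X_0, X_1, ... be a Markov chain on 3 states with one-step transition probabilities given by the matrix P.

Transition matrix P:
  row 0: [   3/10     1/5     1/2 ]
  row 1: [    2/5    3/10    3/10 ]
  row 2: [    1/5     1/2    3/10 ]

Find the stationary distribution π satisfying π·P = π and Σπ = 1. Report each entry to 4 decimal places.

π = [0.2982, 0.3421, 0.3596]

Balance equations π_j = Σ_i π_i·P[i][j]:
  π_0 = 3/10·π_0 + 2/5·π_1 + 1/5·π_2
  π_1 = 1/5·π_0 + 3/10·π_1 + 1/2·π_2
  normalize: π_0 + π_1 + π_2 = 1
Solving the linear system gives exactly π = [17/57, 13/38, 41/114].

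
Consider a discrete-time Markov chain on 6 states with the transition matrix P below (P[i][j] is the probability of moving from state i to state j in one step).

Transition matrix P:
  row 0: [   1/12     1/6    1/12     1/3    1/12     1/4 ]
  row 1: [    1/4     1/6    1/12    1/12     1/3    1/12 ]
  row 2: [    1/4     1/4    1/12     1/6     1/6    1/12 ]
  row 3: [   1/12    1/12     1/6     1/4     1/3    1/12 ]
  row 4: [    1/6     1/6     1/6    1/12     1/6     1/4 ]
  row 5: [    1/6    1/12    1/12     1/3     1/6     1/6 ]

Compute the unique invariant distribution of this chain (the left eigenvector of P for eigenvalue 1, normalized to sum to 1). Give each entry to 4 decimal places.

π = [0.1583, 0.1461, 0.1183, 0.2068, 0.2123, 0.1583]

Balance equations π_j = Σ_i π_i·P[i][j]:
  π_0 = 1/12·π_0 + 1/4·π_1 + 1/4·π_2 + 1/12·π_3 + 1/6·π_4 + 1/6·π_5
  π_1 = 1/6·π_0 + 1/6·π_1 + 1/4·π_2 + 1/12·π_3 + 1/6·π_4 + 1/12·π_5
  π_2 = 1/12·π_0 + 1/12·π_1 + 1/12·π_2 + 1/6·π_3 + 1/6·π_4 + 1/12·π_5
  π_3 = 1/3·π_0 + 1/12·π_1 + 1/6·π_2 + 1/4·π_3 + 1/12·π_4 + 1/3·π_5
  π_4 = 1/12·π_0 + 1/3·π_1 + 1/6·π_2 + 1/3·π_3 + 1/6·π_4 + 1/6·π_5
  normalize: π_0 + π_1 + π_2 + π_3 + π_4 + π_5 = 1
Solving the linear system gives exactly π = [14650/92561, 13523/92561, 10946/92561, 19141/92561, 19650/92561, 299/1889].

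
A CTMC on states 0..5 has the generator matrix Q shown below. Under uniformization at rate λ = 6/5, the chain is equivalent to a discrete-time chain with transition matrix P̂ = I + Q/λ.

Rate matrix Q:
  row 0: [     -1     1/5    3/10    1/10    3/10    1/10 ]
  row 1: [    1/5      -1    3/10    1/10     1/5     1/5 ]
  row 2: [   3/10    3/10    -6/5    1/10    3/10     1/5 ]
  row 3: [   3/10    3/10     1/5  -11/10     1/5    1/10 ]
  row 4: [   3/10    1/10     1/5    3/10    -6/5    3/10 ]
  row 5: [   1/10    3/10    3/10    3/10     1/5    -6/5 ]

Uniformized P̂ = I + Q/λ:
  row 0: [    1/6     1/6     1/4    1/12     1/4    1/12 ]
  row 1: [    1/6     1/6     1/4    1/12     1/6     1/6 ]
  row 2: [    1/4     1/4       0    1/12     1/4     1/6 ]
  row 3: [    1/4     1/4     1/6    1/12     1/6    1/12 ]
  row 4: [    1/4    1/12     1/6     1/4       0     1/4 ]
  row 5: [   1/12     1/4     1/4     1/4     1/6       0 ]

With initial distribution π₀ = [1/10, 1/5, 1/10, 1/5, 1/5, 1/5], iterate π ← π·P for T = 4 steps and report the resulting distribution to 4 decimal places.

t=0: π = [0.1000, 0.2000, 0.1000, 0.2000, 0.2000, 0.2000]
t=1: π = [0.1917, 0.1917, 0.1917, 0.1500, 0.1500, 0.1250]
t=2: π = [0.1972, 0.1931, 0.1771, 0.1292, 0.1736, 0.1299]
t=3: π = [0.1958, 0.1885, 0.1805, 0.1339, 0.1689, 0.1323]
t=4: π = [0.1959, 0.1898, 0.1796, 0.1335, 0.1699, 0.1312]

π = [0.1959, 0.1898, 0.1796, 0.1335, 0.1699, 0.1312]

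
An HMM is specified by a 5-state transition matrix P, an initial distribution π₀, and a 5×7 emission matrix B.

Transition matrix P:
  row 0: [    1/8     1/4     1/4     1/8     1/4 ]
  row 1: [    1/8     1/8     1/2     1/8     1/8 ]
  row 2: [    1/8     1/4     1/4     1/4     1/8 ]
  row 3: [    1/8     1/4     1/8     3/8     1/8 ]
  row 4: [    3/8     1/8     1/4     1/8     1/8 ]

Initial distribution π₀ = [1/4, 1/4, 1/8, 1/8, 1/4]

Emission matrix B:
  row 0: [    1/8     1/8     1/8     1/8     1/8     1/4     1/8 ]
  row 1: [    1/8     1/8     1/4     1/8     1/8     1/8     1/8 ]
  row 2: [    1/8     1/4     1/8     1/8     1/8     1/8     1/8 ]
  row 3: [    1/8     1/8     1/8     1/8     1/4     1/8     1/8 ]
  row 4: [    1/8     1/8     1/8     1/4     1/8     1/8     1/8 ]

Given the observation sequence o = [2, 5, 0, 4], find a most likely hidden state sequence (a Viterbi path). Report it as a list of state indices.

t=0: δ = [3.125e-02, 6.250e-02, 1.562e-02, 1.562e-02, 3.125e-02]  (obs o_0=2)
t=1: δ = [2.930e-03, 9.766e-04, 3.906e-03, 9.766e-04, 9.766e-04]  ψ = [4, 0, 1, 1, 0]  (obs o_1=5)
t=2: δ = [6.104e-05, 1.221e-04, 1.221e-04, 1.221e-04, 9.155e-05]  ψ = [2, 2, 2, 2, 0]  (obs o_2=0)
t=3: δ = [4.292e-06, 3.815e-06, 7.629e-06, 1.144e-05, 1.907e-06]  ψ = [4, 2, 1, 3, 0]  (obs o_3=4)
backtrack: best end state = 3; path = [1, 2, 3, 3]

path = [1, 2, 3, 3]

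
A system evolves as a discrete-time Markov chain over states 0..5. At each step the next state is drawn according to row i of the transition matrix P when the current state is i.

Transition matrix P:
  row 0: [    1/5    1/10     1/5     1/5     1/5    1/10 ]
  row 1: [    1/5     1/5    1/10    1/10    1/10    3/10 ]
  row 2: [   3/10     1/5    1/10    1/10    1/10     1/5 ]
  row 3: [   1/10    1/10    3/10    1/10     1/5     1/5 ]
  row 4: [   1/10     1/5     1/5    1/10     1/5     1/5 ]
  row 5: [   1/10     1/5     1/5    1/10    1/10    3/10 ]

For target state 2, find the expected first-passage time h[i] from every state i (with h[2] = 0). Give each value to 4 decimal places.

First-step conditioning: h[2] = 0; for i ≠ 2, h[i] = 1 + Σ_k P[i][k]·h[k].
  h[0] = 1 + 1/5·h[0] + 1/10·h[1] + 1/5·h[3] + 1/5·h[4] + 1/10·h[5]
  h[1] = 1 + 1/5·h[0] + 1/5·h[1] + 1/10·h[3] + 1/10·h[4] + 3/10·h[5]
  h[3] = 1 + 1/10·h[0] + 1/10·h[1] + 1/10·h[3] + 1/5·h[4] + 1/5·h[5]
  h[4] = 1 + 1/10·h[0] + 1/5·h[1] + 1/10·h[3] + 1/5·h[4] + 1/5·h[5]
  h[5] = 1 + 1/10·h[0] + 1/5·h[1] + 1/10·h[3] + 1/10·h[4] + 3/10·h[5]
Solving the 5×5 linear system over states ≠ 2 gives exactly h = [1780/353, 2000/353, 0, 1622/353, 1822/353, 1822/353] (h[2] = 0 is the target).

h = [5.0425, 5.6657, 0.0000, 4.5949, 5.1615, 5.1615]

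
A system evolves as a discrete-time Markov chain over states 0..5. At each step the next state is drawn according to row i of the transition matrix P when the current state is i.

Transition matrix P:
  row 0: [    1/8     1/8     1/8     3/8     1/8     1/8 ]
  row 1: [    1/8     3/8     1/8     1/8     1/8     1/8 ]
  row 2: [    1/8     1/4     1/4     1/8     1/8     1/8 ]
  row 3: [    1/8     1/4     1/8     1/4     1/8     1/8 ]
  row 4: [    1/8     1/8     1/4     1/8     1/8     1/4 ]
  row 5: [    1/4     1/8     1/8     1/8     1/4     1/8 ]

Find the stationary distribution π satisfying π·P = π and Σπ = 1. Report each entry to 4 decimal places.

π = [0.1429, 0.2245, 0.1633, 0.1837, 0.1429, 0.1429]

Balance equations π_j = Σ_i π_i·P[i][j]:
  π_0 = 1/8·π_0 + 1/8·π_1 + 1/8·π_2 + 1/8·π_3 + 1/8·π_4 + 1/4·π_5
  π_1 = 1/8·π_0 + 3/8·π_1 + 1/4·π_2 + 1/4·π_3 + 1/8·π_4 + 1/8·π_5
  π_2 = 1/8·π_0 + 1/8·π_1 + 1/4·π_2 + 1/8·π_3 + 1/4·π_4 + 1/8·π_5
  π_3 = 3/8·π_0 + 1/8·π_1 + 1/8·π_2 + 1/4·π_3 + 1/8·π_4 + 1/8·π_5
  π_4 = 1/8·π_0 + 1/8·π_1 + 1/8·π_2 + 1/8·π_3 + 1/8·π_4 + 1/4·π_5
  normalize: π_0 + π_1 + π_2 + π_3 + π_4 + π_5 = 1
Solving the linear system gives exactly π = [1/7, 11/49, 8/49, 9/49, 1/7, 1/7].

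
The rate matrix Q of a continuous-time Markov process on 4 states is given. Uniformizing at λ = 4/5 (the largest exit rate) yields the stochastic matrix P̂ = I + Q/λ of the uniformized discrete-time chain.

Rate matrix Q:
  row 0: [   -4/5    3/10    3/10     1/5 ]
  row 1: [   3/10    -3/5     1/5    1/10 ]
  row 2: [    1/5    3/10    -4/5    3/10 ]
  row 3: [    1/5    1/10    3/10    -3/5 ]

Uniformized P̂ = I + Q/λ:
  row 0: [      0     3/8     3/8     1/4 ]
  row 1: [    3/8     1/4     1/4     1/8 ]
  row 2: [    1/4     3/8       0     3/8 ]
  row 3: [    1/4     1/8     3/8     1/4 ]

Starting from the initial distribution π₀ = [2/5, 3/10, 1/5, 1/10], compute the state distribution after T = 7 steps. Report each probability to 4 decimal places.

π = [0.2279, 0.2786, 0.2475, 0.2461]

t=0: π = [0.4000, 0.3000, 0.2000, 0.1000]
t=1: π = [0.1875, 0.3125, 0.2625, 0.2375]
t=2: π = [0.2422, 0.2766, 0.2375, 0.2438]
t=3: π = [0.2240, 0.2795, 0.2514, 0.2451]
t=4: π = [0.2289, 0.2788, 0.2458, 0.2465]
t=5: π = [0.2276, 0.2785, 0.2480, 0.2459]
t=6: π = [0.2279, 0.2787, 0.2472, 0.2462]
t=7: π = [0.2279, 0.2786, 0.2475, 0.2461]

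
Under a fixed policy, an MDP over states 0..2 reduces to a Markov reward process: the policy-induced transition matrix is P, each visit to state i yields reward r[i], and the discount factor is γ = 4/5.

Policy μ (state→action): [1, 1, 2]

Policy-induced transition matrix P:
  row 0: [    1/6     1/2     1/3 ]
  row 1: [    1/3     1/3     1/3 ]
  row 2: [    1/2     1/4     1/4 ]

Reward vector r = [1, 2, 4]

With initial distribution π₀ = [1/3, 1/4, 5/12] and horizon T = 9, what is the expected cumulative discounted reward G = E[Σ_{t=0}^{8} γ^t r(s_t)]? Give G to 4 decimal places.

G = 10.0837

t=0: π = [0.3333, 0.2500, 0.4167], E[r] = 2.5000, γ^t·E[r] = 2.500000, running G = 2.500000
t=1: π = [0.3472, 0.3542, 0.2986], E[r] = 2.2500, γ^t·E[r] = 1.800000, running G = 4.300000
t=2: π = [0.3252, 0.3663, 0.3084], E[r] = 2.2917, γ^t·E[r] = 1.466667, running G = 5.766667
t=3: π = [0.3305, 0.3618, 0.3076], E[r] = 2.2847, γ^t·E[r] = 1.169778, running G = 6.936444
t=4: π = [0.3295, 0.3628, 0.3077], E[r] = 2.2859, γ^t·E[r] = 0.936296, running G = 7.872741
t=5: π = [0.3297, 0.3626, 0.3077], E[r] = 2.2857, γ^t·E[r] = 0.748974, running G = 8.621715
t=6: π = [0.3297, 0.3626, 0.3077], E[r] = 2.2857, γ^t·E[r] = 0.599187, running G = 9.220902
t=7: π = [0.3297, 0.3626, 0.3077], E[r] = 2.2857, γ^t·E[r] = 0.479349, running G = 9.700251
t=8: π = [0.3297, 0.3626, 0.3077], E[r] = 2.2857, γ^t·E[r] = 0.383479, running G = 10.083730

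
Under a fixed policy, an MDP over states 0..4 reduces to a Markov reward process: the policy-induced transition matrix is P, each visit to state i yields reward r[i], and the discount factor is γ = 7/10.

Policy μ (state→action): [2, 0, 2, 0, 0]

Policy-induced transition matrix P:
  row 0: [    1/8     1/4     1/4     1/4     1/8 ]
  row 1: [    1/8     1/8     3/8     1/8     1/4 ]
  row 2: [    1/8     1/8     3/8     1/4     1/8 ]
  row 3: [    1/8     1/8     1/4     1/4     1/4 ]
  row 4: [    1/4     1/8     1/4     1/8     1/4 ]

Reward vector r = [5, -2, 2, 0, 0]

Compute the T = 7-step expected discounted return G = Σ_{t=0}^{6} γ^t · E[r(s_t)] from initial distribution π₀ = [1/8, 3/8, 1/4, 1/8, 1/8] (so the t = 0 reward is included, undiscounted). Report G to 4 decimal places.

G = 2.5908

t=0: π = [0.1250, 0.3750, 0.2500, 0.1250, 0.1250], E[r] = 0.3750, γ^t·E[r] = 0.375000, running G = 0.375000
t=1: π = [0.1406, 0.1406, 0.3281, 0.1875, 0.2031], E[r] = 1.0781, γ^t·E[r] = 0.754688, running G = 1.129688
t=2: π = [0.1504, 0.1426, 0.3086, 0.2070, 0.1914], E[r] = 1.0840, γ^t·E[r] = 0.531152, running G = 1.660840
t=3: π = [0.1489, 0.1438, 0.3064, 0.2083, 0.1926], E[r] = 1.0698, γ^t·E[r] = 0.366950, running G = 2.027790
t=4: π = [0.1491, 0.1436, 0.3063, 0.2079, 0.1931], E[r] = 1.0707, γ^t·E[r] = 0.257077, running G = 2.284867
t=5: π = [0.1491, 0.1436, 0.3062, 0.2079, 0.1931], E[r] = 1.0709, γ^t·E[r] = 0.179983, running G = 2.464850
t=6: π = [0.1491, 0.1436, 0.3062, 0.2079, 0.1931], E[r] = 1.0709, γ^t·E[r] = 0.125986, running G = 2.590835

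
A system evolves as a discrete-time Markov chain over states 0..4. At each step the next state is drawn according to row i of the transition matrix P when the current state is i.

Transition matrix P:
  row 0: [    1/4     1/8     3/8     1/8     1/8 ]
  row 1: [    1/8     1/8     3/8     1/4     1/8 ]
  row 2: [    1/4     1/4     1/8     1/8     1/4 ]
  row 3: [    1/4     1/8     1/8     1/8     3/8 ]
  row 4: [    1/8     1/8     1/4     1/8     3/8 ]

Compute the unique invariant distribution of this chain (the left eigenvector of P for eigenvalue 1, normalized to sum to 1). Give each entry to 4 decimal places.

Balance equations π_j = Σ_i π_i·P[i][j]:
  π_0 = 1/4·π_0 + 1/8·π_1 + 1/4·π_2 + 1/4·π_3 + 1/8·π_4
  π_1 = 1/8·π_0 + 1/8·π_1 + 1/4·π_2 + 1/8·π_3 + 1/8·π_4
  π_2 = 3/8·π_0 + 3/8·π_1 + 1/8·π_2 + 1/8·π_3 + 1/4·π_4
  π_3 = 1/8·π_0 + 1/4·π_1 + 1/8·π_2 + 1/8·π_3 + 1/8·π_4
  normalize: π_0 + π_1 + π_2 + π_3 + π_4 = 1
Solving the linear system gives exactly π = [389/1959, 305/1959, 481/1959, 283/1959, 167/653].

π = [0.1986, 0.1557, 0.2455, 0.1445, 0.2557]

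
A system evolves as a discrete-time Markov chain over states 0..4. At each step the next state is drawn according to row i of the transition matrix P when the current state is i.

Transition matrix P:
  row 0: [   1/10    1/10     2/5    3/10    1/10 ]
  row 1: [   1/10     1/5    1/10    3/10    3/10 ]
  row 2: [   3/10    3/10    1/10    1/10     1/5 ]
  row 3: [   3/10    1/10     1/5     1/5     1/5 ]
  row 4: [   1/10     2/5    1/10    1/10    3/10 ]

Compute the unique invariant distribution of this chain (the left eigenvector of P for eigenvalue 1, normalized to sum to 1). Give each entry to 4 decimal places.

π = [0.1745, 0.2254, 0.1723, 0.2000, 0.2279]

Balance equations π_j = Σ_i π_i·P[i][j]:
  π_0 = 1/10·π_0 + 1/10·π_1 + 3/10·π_2 + 3/10·π_3 + 1/10·π_4
  π_1 = 1/10·π_0 + 1/5·π_1 + 3/10·π_2 + 1/10·π_3 + 2/5·π_4
  π_2 = 2/5·π_0 + 1/10·π_1 + 1/10·π_2 + 1/5·π_3 + 1/10·π_4
  π_3 = 3/10·π_0 + 3/10·π_1 + 1/10·π_2 + 1/5·π_3 + 1/10·π_4
  normalize: π_0 + π_1 + π_2 + π_3 + π_4 = 1
Solving the linear system gives exactly π = [903/5176, 2333/10352, 223/1294, 1035/5176, 2359/10352].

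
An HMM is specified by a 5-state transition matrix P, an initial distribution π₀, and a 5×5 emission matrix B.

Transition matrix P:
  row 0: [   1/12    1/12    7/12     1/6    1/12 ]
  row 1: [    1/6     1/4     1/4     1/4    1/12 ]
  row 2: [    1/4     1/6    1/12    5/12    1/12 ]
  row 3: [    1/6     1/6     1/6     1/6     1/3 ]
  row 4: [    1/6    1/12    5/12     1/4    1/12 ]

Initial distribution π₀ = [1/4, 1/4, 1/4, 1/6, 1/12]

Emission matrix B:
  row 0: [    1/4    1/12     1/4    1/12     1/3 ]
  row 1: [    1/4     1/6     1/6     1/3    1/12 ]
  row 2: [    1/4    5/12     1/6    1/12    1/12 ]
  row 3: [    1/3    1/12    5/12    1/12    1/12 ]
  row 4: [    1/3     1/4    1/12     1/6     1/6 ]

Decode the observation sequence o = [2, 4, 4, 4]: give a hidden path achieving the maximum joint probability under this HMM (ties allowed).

path = [3, 0, 2, 0]

t=0: δ = [6.250e-02, 4.167e-02, 4.167e-02, 6.944e-02, 6.944e-03]  (obs o_0=2)
t=1: δ = [3.858e-03, 9.645e-04, 3.038e-03, 1.447e-03, 3.858e-03]  ψ = [3, 3, 0, 2, 3]  (obs o_1=4)
t=2: δ = [2.532e-04, 4.220e-05, 1.875e-04, 1.055e-04, 8.038e-05]  ψ = [2, 2, 0, 2, 3]  (obs o_2=4)
t=3: δ = [1.563e-05, 2.605e-06, 1.231e-05, 6.512e-06, 5.861e-06]  ψ = [2, 2, 0, 2, 3]  (obs o_3=4)
backtrack: best end state = 0; path = [3, 0, 2, 0]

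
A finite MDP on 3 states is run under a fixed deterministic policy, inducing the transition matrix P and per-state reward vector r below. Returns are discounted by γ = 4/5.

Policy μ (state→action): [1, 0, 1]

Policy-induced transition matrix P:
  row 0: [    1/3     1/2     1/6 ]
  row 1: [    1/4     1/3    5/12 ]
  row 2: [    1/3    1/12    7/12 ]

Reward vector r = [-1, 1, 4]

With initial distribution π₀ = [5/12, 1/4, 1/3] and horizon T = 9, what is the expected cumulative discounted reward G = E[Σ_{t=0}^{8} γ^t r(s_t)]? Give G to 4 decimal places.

t=0: π = [0.4167, 0.2500, 0.3333], E[r] = 1.1667, γ^t·E[r] = 1.166667, running G = 1.166667
t=1: π = [0.3125, 0.3194, 0.3681], E[r] = 1.4792, γ^t·E[r] = 1.183333, running G = 2.350000
t=2: π = [0.3067, 0.2934, 0.3999], E[r] = 1.5862, γ^t·E[r] = 1.015185, running G = 3.365185
t=3: π = [0.3089, 0.2845, 0.4066], E[r] = 1.6021, γ^t·E[r] = 0.820296, running G = 4.185481
t=4: π = [0.3096, 0.2832, 0.4072], E[r] = 1.6024, γ^t·E[r] = 0.656344, running G = 4.841826
t=5: π = [0.3097, 0.2831, 0.4071], E[r] = 1.6019, γ^t·E[r] = 0.524916, running G = 5.366741
t=6: π = [0.3097, 0.2832, 0.4071], E[r] = 1.6018, γ^t·E[r] = 0.419898, running G = 5.786639
t=7: π = [0.3097, 0.2832, 0.4071], E[r] = 1.6018, γ^t·E[r] = 0.335915, running G = 6.122554
t=8: π = [0.3097, 0.2832, 0.4071], E[r] = 1.6018, γ^t·E[r] = 0.268732, running G = 6.391287

G = 6.3913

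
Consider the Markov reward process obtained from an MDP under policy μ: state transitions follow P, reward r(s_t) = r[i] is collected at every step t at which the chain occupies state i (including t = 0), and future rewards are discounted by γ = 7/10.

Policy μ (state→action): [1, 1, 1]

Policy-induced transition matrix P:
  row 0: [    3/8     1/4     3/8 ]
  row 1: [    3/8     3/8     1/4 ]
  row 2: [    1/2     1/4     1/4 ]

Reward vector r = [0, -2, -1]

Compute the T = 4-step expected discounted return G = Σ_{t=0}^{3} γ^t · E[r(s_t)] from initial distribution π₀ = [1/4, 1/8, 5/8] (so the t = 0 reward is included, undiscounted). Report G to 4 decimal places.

t=0: π = [0.2500, 0.1250, 0.6250], E[r] = -0.8750, γ^t·E[r] = -0.875000, running G = -0.875000
t=1: π = [0.4531, 0.2656, 0.2813], E[r] = -0.8125, γ^t·E[r] = -0.568750, running G = -1.443750
t=2: π = [0.4102, 0.2832, 0.3066], E[r] = -0.8730, γ^t·E[r] = -0.427793, running G = -1.871543
t=3: π = [0.4133, 0.2854, 0.3013], E[r] = -0.8721, γ^t·E[r] = -0.299120, running G = -2.170663

G = -2.1707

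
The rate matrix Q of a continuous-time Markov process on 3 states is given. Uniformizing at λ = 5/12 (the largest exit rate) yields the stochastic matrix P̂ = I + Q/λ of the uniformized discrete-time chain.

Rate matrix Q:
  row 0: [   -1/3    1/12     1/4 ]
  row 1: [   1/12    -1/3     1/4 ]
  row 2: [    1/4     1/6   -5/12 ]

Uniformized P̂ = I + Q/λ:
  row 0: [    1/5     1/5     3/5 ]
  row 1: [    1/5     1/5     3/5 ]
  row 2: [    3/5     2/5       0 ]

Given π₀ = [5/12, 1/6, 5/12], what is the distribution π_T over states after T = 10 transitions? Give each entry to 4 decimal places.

t=0: π = [0.4167, 0.1667, 0.4167]
t=1: π = [0.3667, 0.2833, 0.3500]
t=2: π = [0.3400, 0.2700, 0.3900]
t=3: π = [0.3560, 0.2780, 0.3660]
t=4: π = [0.3464, 0.2732, 0.3804]
t=5: π = [0.3522, 0.2761, 0.3718]
t=6: π = [0.3487, 0.2744, 0.3769]
t=7: π = [0.3508, 0.2754, 0.3738]
t=8: π = [0.3495, 0.2748, 0.3757]
t=9: π = [0.3503, 0.2751, 0.3746]
t=10: π = [0.3498, 0.2749, 0.3753]

π = [0.3498, 0.2749, 0.3753]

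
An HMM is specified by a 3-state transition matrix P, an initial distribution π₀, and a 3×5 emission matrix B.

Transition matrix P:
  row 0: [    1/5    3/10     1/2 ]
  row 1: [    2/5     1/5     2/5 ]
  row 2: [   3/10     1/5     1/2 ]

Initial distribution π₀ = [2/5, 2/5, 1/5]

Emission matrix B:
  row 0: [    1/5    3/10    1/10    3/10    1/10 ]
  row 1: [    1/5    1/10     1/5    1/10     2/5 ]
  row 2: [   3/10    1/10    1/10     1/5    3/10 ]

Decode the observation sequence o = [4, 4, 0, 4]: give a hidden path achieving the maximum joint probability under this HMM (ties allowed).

t=0: δ = [4.000e-02, 1.600e-01, 6.000e-02]  (obs o_0=4)
t=1: δ = [6.400e-03, 1.280e-02, 1.920e-02]  ψ = [1, 1, 1]  (obs o_1=4)
t=2: δ = [1.152e-03, 7.680e-04, 2.880e-03]  ψ = [2, 2, 2]  (obs o_2=0)
t=3: δ = [8.640e-05, 2.304e-04, 4.320e-04]  ψ = [2, 2, 2]  (obs o_3=4)
backtrack: best end state = 2; path = [1, 2, 2, 2]

path = [1, 2, 2, 2]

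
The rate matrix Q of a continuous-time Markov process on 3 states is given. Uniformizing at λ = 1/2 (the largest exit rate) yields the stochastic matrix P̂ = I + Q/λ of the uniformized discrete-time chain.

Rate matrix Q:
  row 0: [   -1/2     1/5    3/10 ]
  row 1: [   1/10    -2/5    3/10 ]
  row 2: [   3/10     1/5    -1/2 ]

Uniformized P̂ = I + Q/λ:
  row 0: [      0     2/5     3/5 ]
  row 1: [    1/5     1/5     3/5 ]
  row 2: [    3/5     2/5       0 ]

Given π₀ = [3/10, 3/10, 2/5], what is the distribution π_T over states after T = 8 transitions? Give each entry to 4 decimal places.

t=0: π = [0.3000, 0.3000, 0.4000]
t=1: π = [0.3000, 0.3400, 0.3600]
t=2: π = [0.2840, 0.3320, 0.3840]
t=3: π = [0.2968, 0.3336, 0.3696]
t=4: π = [0.2885, 0.3333, 0.3782]
t=5: π = [0.2936, 0.3333, 0.3731]
t=6: π = [0.2905, 0.3333, 0.3762]
t=7: π = [0.2924, 0.3333, 0.3743]
t=8: π = [0.2912, 0.3333, 0.3754]

π = [0.2912, 0.3333, 0.3754]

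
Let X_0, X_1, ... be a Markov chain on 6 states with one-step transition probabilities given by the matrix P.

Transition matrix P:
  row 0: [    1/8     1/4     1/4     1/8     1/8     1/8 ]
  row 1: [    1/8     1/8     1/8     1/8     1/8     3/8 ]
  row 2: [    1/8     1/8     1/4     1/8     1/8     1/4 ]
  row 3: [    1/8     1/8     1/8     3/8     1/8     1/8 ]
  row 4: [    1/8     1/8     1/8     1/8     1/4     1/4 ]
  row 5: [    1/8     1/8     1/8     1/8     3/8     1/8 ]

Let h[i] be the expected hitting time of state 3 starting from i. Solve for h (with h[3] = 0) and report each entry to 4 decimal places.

First-step conditioning: h[3] = 0; for i ≠ 3, h[i] = 1 + Σ_k P[i][k]·h[k].
  h[0] = 1 + 1/8·h[0] + 1/4·h[1] + 1/4·h[2] + 1/8·h[4] + 1/8·h[5]
  h[1] = 1 + 1/8·h[0] + 1/8·h[1] + 1/8·h[2] + 1/8·h[4] + 3/8·h[5]
  h[2] = 1 + 1/8·h[0] + 1/8·h[1] + 1/4·h[2] + 1/8·h[4] + 1/4·h[5]
  h[4] = 1 + 1/8·h[0] + 1/8·h[1] + 1/8·h[2] + 1/4·h[4] + 1/4·h[5]
  h[5] = 1 + 1/8·h[0] + 1/8·h[1] + 1/8·h[2] + 3/8·h[4] + 1/8·h[5]
Solving the 5×5 linear system over states ≠ 3 gives exactly h = [8, 8, 8, 0, 8, 8] (h[3] = 0 is the target).

h = [8.0000, 8.0000, 8.0000, 0.0000, 8.0000, 8.0000]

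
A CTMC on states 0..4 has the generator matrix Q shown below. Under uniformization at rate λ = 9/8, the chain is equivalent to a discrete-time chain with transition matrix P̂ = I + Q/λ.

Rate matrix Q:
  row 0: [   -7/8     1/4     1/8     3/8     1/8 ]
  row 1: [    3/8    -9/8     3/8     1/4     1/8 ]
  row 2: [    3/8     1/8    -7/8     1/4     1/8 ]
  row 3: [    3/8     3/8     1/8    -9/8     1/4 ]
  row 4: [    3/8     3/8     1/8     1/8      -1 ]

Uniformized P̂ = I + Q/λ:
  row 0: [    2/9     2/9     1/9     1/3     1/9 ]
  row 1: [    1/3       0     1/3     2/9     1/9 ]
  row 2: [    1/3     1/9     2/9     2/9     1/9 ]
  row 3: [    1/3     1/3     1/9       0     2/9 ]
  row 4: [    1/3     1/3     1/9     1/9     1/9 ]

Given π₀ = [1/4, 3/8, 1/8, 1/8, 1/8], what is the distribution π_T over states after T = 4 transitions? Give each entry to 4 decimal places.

t=0: π = [0.2500, 0.3750, 0.1250, 0.1250, 0.1250]
t=1: π = [0.3056, 0.1528, 0.2083, 0.2083, 0.1250]
t=2: π = [0.2994, 0.2022, 0.1682, 0.1960, 0.1343]
t=3: π = [0.3001, 0.1953, 0.1747, 0.1970, 0.1329]
t=4: π = [0.3000, 0.1961, 0.1739, 0.1970, 0.1330]

π = [0.3000, 0.1961, 0.1739, 0.1970, 0.1330]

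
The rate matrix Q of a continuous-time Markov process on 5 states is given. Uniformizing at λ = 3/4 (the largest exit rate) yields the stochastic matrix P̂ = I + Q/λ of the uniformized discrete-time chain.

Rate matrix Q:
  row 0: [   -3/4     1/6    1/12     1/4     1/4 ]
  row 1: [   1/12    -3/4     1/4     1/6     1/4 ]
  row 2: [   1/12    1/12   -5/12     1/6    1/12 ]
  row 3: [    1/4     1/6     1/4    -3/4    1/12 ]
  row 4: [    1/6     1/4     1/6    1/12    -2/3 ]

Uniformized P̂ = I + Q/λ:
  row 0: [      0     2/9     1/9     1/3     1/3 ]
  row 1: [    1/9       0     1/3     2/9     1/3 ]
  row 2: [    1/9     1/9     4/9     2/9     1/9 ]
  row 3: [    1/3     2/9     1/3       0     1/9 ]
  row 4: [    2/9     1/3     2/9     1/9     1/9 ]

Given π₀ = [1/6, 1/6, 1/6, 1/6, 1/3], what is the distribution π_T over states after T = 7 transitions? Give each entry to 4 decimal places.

t=0: π = [0.1667, 0.1667, 0.1667, 0.1667, 0.3333]
t=1: π = [0.1667, 0.2037, 0.2778, 0.1667, 0.1852]
t=2: π = [0.1502, 0.1667, 0.3066, 0.1831, 0.1934]
t=3: π = [0.1566, 0.1726, 0.3125, 0.1767, 0.1815]
t=4: π = [0.1532, 0.1693, 0.3131, 0.1802, 0.1843]
t=5: π = [0.1546, 0.1703, 0.3136, 0.1787, 0.1828]
t=6: π = [0.1540, 0.1698, 0.3135, 0.1794, 0.1833]
t=7: π = [0.1542, 0.1700, 0.3136, 0.1791, 0.1831]

π = [0.1542, 0.1700, 0.3136, 0.1791, 0.1831]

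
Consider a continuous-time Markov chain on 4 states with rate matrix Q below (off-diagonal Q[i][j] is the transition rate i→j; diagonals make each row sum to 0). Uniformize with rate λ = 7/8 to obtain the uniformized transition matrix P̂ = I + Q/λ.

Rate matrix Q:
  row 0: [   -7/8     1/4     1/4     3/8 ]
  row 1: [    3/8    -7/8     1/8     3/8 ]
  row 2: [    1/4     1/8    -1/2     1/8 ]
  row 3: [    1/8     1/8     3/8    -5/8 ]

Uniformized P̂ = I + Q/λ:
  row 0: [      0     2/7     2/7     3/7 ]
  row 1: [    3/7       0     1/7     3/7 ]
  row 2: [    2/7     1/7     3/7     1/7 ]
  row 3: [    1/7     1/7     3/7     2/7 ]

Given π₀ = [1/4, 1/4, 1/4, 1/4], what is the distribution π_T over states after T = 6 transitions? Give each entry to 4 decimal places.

π = [0.2071, 0.1510, 0.3559, 0.2861]

t=0: π = [0.2500, 0.2500, 0.2500, 0.2500]
t=1: π = [0.2143, 0.1429, 0.3214, 0.3214]
t=2: π = [0.1990, 0.1531, 0.3571, 0.2908]
t=3: π = [0.2092, 0.1494, 0.3564, 0.2850]
t=4: π = [0.2066, 0.1514, 0.3560, 0.2860]
t=5: π = [0.2075, 0.1507, 0.3558, 0.2860]
t=6: π = [0.2071, 0.1510, 0.3559, 0.2861]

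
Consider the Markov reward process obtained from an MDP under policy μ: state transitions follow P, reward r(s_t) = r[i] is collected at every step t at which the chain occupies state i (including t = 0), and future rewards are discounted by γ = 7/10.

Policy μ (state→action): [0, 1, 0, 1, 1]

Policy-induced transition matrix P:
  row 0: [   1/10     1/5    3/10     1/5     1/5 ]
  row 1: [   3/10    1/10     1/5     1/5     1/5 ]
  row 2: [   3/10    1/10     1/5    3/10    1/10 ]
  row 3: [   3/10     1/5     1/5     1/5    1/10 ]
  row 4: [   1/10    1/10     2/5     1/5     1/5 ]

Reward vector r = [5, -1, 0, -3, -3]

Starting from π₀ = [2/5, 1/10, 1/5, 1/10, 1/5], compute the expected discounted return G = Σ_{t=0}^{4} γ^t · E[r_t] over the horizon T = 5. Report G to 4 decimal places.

G = 0.5544

t=0: π = [0.4000, 0.1000, 0.2000, 0.1000, 0.2000], E[r] = 1.0000, γ^t·E[r] = 1.000000, running G = 1.000000
t=1: π = [0.1800, 0.1500, 0.2800, 0.2200, 0.1700], E[r] = -0.4200, γ^t·E[r] = -0.294000, running G = 0.706000
t=2: π = [0.2300, 0.1400, 0.2520, 0.2280, 0.1500], E[r] = -0.1240, γ^t·E[r] = -0.060760, running G = 0.645240
t=3: π = [0.2240, 0.1458, 0.2530, 0.2252, 0.1520], E[r] = -0.1574, γ^t·E[r] = -0.053988, running G = 0.591252
t=4: π = [0.2248, 0.1449, 0.2528, 0.2253, 0.1522], E[r] = -0.1534, γ^t·E[r] = -0.036822, running G = 0.554430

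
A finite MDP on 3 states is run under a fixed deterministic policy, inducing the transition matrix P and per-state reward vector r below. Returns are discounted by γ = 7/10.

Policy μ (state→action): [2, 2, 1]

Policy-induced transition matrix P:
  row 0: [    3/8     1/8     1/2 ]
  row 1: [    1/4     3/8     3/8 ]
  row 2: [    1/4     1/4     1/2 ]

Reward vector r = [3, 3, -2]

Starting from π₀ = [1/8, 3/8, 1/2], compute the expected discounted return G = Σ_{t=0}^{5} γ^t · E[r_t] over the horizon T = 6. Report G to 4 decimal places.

t=0: π = [0.1250, 0.3750, 0.5000], E[r] = 0.5000, γ^t·E[r] = 0.500000, running G = 0.500000
t=1: π = [0.2656, 0.2813, 0.4531], E[r] = 0.7344, γ^t·E[r] = 0.514063, running G = 1.014063
t=2: π = [0.2832, 0.2520, 0.4648], E[r] = 0.6758, γ^t·E[r] = 0.331133, running G = 1.345195
t=3: π = [0.2854, 0.2461, 0.4685], E[r] = 0.6575, γ^t·E[r] = 0.225512, running G = 1.570708
t=4: π = [0.2857, 0.2451, 0.4692], E[r] = 0.6538, γ^t·E[r] = 0.156979, running G = 1.727687
t=5: π = [0.2857, 0.2449, 0.4694], E[r] = 0.6532, γ^t·E[r] = 0.109780, running G = 1.837467

G = 1.8375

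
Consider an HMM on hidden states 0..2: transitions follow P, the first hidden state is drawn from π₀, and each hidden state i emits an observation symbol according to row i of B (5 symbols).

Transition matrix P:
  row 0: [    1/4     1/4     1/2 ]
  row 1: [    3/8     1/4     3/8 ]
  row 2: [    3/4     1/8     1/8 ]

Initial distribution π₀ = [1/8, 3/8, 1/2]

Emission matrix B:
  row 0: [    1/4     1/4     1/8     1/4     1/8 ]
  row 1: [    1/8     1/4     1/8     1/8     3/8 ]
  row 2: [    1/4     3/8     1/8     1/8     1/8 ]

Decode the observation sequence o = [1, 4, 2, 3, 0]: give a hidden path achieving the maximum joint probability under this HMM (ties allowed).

t=0: δ = [3.125e-02, 9.375e-02, 1.875e-01]  (obs o_0=1)
t=1: δ = [1.758e-02, 8.789e-03, 4.395e-03]  ψ = [2, 1, 1]  (obs o_1=4)
t=2: δ = [5.493e-04, 5.493e-04, 1.099e-03]  ψ = [0, 0, 0]  (obs o_2=2)
t=3: δ = [2.060e-04, 1.717e-05, 3.433e-05]  ψ = [2, 0, 0]  (obs o_3=3)
t=4: δ = [1.287e-05, 6.437e-06, 2.575e-05]  ψ = [0, 0, 0]  (obs o_4=0)
backtrack: best end state = 2; path = [2, 0, 2, 0, 2]

path = [2, 0, 2, 0, 2]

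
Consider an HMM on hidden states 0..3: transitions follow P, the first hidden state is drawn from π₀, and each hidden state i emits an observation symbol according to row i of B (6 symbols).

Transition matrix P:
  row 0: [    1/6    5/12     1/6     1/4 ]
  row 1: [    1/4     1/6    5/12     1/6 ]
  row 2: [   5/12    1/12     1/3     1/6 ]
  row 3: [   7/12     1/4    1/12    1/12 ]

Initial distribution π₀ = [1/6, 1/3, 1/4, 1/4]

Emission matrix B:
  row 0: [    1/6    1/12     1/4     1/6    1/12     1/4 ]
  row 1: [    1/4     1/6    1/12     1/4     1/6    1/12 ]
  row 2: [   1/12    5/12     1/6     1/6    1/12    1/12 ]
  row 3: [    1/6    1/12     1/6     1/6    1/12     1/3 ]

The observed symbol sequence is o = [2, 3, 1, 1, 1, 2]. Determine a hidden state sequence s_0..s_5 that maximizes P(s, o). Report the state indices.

path = [0, 1, 2, 2, 2, 0]

t=0: δ = [4.167e-02, 2.778e-02, 4.167e-02, 4.167e-02]  (obs o_0=2)
t=1: δ = [4.051e-03, 4.340e-03, 2.315e-03, 1.736e-03]  ψ = [3, 0, 2, 0]  (obs o_1=3)
t=2: δ = [9.042e-05, 2.813e-04, 7.535e-04, 8.439e-05]  ψ = [1, 0, 1, 0]  (obs o_2=1)
t=3: δ = [2.616e-05, 1.047e-05, 1.047e-04, 1.047e-05]  ψ = [2, 2, 2, 2]  (obs o_3=1)
t=4: δ = [3.634e-06, 1.817e-06, 1.454e-05, 1.454e-06]  ψ = [2, 0, 2, 2]  (obs o_4=1)
t=5: δ = [1.514e-06, 1.262e-07, 8.075e-07, 4.038e-07]  ψ = [2, 0, 2, 2]  (obs o_5=2)
backtrack: best end state = 0; path = [0, 1, 2, 2, 2, 0]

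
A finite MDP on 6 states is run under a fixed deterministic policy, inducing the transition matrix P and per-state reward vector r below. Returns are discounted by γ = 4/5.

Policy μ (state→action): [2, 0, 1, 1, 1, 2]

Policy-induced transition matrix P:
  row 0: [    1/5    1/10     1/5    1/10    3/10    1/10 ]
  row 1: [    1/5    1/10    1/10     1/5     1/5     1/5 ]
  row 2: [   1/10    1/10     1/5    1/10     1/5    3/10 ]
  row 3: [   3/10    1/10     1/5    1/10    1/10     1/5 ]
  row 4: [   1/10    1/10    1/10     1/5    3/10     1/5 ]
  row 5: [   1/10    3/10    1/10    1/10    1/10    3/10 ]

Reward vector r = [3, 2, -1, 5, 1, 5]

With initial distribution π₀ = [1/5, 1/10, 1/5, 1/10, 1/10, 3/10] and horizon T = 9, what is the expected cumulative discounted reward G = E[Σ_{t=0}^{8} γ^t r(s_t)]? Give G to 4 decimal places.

G = 11.3116

t=0: π = [0.2000, 0.1000, 0.2000, 0.1000, 0.1000, 0.3000], E[r] = 2.7000, γ^t·E[r] = 2.700000, running G = 2.700000
t=1: π = [0.1500, 0.1600, 0.1500, 0.1200, 0.1900, 0.2300], E[r] = 2.5600, γ^t·E[r] = 2.048000, running G = 4.748000
t=2: π = [0.1550, 0.1460, 0.1420, 0.1350, 0.1990, 0.2230], E[r] = 2.6040, γ^t·E[r] = 1.666560, running G = 6.414560
t=3: π = [0.1571, 0.1446, 0.1432, 0.1345, 0.1996, 0.2210], E[r] = 2.5944, γ^t·E[r] = 1.328333, running G = 7.742893
t=4: π = [0.1571, 0.1442, 0.1435, 0.1344, 0.2001, 0.2207], E[r] = 2.5919, γ^t·E[r] = 1.061642, running G = 8.804535
t=5: π = [0.1570, 0.1441, 0.1435, 0.1344, 0.2002, 0.2207], E[r] = 2.5917, γ^t·E[r] = 0.849263, running G = 9.653798
t=6: π = [0.1570, 0.1441, 0.1435, 0.1344, 0.2002, 0.2207], E[r] = 2.5918, γ^t·E[r] = 0.679419, running G = 10.333217
t=7: π = [0.1570, 0.1441, 0.1435, 0.1344, 0.2002, 0.2207], E[r] = 2.5918, γ^t·E[r] = 0.543537, running G = 10.876754
t=8: π = [0.1570, 0.1441, 0.1435, 0.1344, 0.2002, 0.2207], E[r] = 2.5918, γ^t·E[r] = 0.434830, running G = 11.311583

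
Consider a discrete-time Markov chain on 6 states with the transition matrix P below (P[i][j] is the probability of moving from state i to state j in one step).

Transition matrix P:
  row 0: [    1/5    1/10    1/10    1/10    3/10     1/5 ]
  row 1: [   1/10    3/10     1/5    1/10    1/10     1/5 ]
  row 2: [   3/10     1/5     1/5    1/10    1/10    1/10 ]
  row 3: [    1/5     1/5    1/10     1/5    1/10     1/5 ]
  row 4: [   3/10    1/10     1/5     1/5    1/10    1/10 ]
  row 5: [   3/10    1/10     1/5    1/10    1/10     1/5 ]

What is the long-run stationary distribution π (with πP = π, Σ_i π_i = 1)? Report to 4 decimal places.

π = [0.2318, 0.1614, 0.1641, 0.1274, 0.1464, 0.1690]

Balance equations π_j = Σ_i π_i·P[i][j]:
  π_0 = 1/5·π_0 + 1/10·π_1 + 3/10·π_2 + 1/5·π_3 + 3/10·π_4 + 3/10·π_5
  π_1 = 1/10·π_0 + 3/10·π_1 + 1/5·π_2 + 1/5·π_3 + 1/10·π_4 + 1/10·π_5
  π_2 = 1/10·π_0 + 1/5·π_1 + 1/5·π_2 + 1/10·π_3 + 1/5·π_4 + 1/5·π_5
  π_3 = 1/10·π_0 + 1/10·π_1 + 1/10·π_2 + 1/5·π_3 + 1/5·π_4 + 1/10·π_5
  π_4 = 3/10·π_0 + 1/10·π_1 + 1/10·π_2 + 1/10·π_3 + 1/10·π_4 + 1/10·π_5
  normalize: π_0 + π_1 + π_2 + π_3 + π_4 + π_5 = 1
Solving the linear system gives exactly π = [9181/39608, 3197/19804, 6499/39608, 5045/39608, 5797/39608, 1673/9902].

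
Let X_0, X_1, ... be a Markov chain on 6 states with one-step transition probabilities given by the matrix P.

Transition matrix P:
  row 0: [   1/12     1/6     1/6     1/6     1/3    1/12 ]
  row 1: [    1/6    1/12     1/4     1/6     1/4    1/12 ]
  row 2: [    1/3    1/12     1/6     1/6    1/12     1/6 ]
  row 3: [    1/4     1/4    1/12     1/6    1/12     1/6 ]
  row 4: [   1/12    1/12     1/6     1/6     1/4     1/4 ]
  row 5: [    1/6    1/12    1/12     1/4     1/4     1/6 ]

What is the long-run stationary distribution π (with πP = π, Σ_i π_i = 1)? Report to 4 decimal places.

π = [0.1745, 0.1279, 0.1491, 0.1799, 0.2097, 0.1589]

Balance equations π_j = Σ_i π_i·P[i][j]:
  π_0 = 1/12·π_0 + 1/6·π_1 + 1/3·π_2 + 1/4·π_3 + 1/12·π_4 + 1/6·π_5
  π_1 = 1/6·π_0 + 1/12·π_1 + 1/12·π_2 + 1/4·π_3 + 1/12·π_4 + 1/12·π_5
  π_2 = 1/6·π_0 + 1/4·π_1 + 1/6·π_2 + 1/12·π_3 + 1/6·π_4 + 1/12·π_5
  π_3 = 1/6·π_0 + 1/6·π_1 + 1/6·π_2 + 1/6·π_3 + 1/6·π_4 + 1/4·π_5
  π_4 = 1/3·π_0 + 1/4·π_1 + 1/12·π_2 + 1/12·π_3 + 1/4·π_4 + 1/4·π_5
  normalize: π_0 + π_1 + π_2 + π_3 + π_4 + π_5 = 1
Solving the linear system gives exactly π = [3379/19365, 2476/19365, 2887/19365, 3484/19365, 4061/19365, 1026/6455].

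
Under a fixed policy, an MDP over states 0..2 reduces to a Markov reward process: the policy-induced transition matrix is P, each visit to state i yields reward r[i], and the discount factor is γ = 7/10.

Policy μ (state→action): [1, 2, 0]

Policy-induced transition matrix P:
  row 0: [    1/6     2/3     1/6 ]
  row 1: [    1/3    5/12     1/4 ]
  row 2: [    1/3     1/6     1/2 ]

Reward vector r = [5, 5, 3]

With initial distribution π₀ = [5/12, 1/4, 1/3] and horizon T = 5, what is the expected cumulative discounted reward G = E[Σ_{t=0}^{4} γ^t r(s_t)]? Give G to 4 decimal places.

G = 12.1325

t=0: π = [0.4167, 0.2500, 0.3333], E[r] = 4.3333, γ^t·E[r] = 4.333333, running G = 4.333333
t=1: π = [0.2639, 0.4375, 0.2986], E[r] = 4.4028, γ^t·E[r] = 3.081944, running G = 7.415278
t=2: π = [0.2894, 0.4080, 0.3027], E[r] = 4.3947, γ^t·E[r] = 2.153391, running G = 9.568669
t=3: π = [0.2851, 0.4133, 0.3016], E[r] = 4.3969, γ^t·E[r] = 1.508135, running G = 11.076804
t=4: π = [0.2858, 0.4126, 0.3016], E[r] = 4.3967, γ^t·E[r] = 1.055658, running G = 12.132461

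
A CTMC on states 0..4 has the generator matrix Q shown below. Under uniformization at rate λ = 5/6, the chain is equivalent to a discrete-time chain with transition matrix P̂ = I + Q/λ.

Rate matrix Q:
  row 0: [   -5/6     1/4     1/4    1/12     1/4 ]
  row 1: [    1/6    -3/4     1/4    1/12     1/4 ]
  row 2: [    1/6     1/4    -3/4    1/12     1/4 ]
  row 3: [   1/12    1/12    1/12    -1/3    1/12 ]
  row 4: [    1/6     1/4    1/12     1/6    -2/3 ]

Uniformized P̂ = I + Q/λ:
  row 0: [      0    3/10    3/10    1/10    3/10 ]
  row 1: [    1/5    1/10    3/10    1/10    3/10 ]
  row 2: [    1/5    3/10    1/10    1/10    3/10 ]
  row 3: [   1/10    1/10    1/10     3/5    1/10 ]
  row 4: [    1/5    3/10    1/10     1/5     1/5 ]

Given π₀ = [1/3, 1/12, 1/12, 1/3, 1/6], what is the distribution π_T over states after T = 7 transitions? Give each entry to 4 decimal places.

π = [0.1461, 0.2090, 0.1710, 0.2460, 0.2279]

t=0: π = [0.3333, 0.0833, 0.0833, 0.3333, 0.1667]
t=1: π = [0.1000, 0.2167, 0.1833, 0.2833, 0.2167]
t=2: π = [0.1517, 0.2000, 0.1633, 0.2633, 0.2217]
t=3: π = [0.1433, 0.2073, 0.1703, 0.2538, 0.2252]
t=4: π = [0.1460, 0.2078, 0.1701, 0.2494, 0.2267]
t=5: π = [0.1459, 0.2086, 0.1707, 0.2474, 0.2274]
t=6: π = [0.1461, 0.2088, 0.1709, 0.2464, 0.2278]
t=7: π = [0.1461, 0.2090, 0.1710, 0.2460, 0.2279]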